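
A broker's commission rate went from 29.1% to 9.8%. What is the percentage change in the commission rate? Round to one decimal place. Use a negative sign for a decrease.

The change is 9.8 − 29.1 = -19.3 percentage points.
Relative to the original 29.1%, that is -19.3 ÷ 29.1 ≈ -66.3%.

-66.3%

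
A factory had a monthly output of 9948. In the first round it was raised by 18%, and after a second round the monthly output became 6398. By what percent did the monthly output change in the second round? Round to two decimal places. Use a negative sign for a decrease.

-45.50%

After the first round: 9948 × 1.18 = 11738.64.
Second-round multiplier: 6398 ÷ 11738.64 ≈ 0.545038.
That is a change of -45.50%.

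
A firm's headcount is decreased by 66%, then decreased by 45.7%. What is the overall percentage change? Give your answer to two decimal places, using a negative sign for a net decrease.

-81.54%

A 66% decrease multiplies by 0.34.
Then a 45.7% decrease: 0.34 × 0.543 = 0.18462.
Overall factor 0.18462, i.e. -81.54%.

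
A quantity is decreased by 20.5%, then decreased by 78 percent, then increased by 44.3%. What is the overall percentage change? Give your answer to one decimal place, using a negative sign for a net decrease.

-74.8%

The combined multiplier is 0.795 × 0.22 × 1.443 = 0.2523807.
That corresponds to a decrease of 74.8%.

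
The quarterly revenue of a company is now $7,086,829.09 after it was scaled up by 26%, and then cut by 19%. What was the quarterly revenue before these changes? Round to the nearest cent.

Undoing the 19% decrease: $7,086,829.09 ÷ 0.81 ≈ $8749171.716049.
Undoing the 26% increase: $8749171.716049 ÷ 1.26 ≈ $6,943,787.08.

$6,943,787.08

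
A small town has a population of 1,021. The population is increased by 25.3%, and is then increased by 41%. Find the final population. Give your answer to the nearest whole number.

1,804

Each change multiplies by a factor: 1.253 × 1.41 = 1.76673.
1,021 × 1.76673 = 1803.83133 ≈ 1,804.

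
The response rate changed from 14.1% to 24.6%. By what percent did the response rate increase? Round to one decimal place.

The change is 24.6 − 14.1 = 10.5 percentage points.
Relative to the original 14.1%, that is 10.5 ÷ 14.1 ≈ 74.5%.
So the response rate rose by 74.5%.

74.5%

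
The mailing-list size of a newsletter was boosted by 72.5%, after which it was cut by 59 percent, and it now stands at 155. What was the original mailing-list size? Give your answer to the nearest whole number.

219

Undoing the 59% decrease: 155 ÷ 0.41 ≈ 378.04878.
Undoing the 72.5% increase: 378.04878 ÷ 1.725 ≈ 219.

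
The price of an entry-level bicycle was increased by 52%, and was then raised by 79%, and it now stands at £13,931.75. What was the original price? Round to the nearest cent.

£5,120.46

The overall multiplier applied was 1.52 × 1.79 = 2.7208.
So the original price was £13,931.75 ÷ 2.7208 ≈ £5,120.46.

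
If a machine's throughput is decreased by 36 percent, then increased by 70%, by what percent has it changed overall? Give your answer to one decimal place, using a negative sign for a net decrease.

A 36% decrease multiplies by 0.64.
Then a 70% increase: 0.64 × 1.7 = 1.088.
Overall factor 1.088, i.e. 8.8%.

8.8%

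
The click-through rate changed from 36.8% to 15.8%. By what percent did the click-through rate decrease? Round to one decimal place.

The change is 15.8 − 36.8 = -21.0 percentage points.
Relative to the original 36.8%, that is -21.0 ÷ 36.8 ≈ -57.1%.
So the click-through rate fell by 57.1%.

57.1%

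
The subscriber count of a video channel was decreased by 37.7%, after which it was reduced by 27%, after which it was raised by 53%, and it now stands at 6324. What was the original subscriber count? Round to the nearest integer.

The overall multiplier applied was 0.623 × 0.73 × 1.53 = 0.6958287.
So the original subscriber count was 6324 ÷ 0.6958287 ≈ 9088.

9088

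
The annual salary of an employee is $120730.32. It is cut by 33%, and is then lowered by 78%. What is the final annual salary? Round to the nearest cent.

After the 33% decrease: $120730.32 × 0.67 = $80889.3144.
Apply the 78% decrease: $80889.3144 × 0.22 = $17795.649168 ≈ $17795.65.

$17795.65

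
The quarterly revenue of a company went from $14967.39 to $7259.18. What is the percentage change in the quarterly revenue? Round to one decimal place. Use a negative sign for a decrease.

Change: $7259.18 − $14967.39 = -$7708.21.
Relative to the original: -$7708.21 ÷ $14967.39 ≈ -51.5%.

-51.5%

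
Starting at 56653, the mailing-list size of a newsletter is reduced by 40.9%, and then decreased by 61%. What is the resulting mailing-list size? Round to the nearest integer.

13058

Each change multiplies by a factor: 0.591 × 0.39 = 0.23049.
56653 × 0.23049 = 13057.94997 ≈ 13058.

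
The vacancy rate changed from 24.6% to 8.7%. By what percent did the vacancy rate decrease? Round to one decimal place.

The change is 8.7 − 24.6 = -15.9 percentage points.
Relative to the original 24.6%, that is -15.9 ÷ 24.6 ≈ -64.6%.
So the vacancy rate fell by 64.6%.

64.6%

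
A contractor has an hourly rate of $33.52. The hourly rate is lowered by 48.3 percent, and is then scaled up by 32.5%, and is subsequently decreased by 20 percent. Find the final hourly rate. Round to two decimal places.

48.3% decrease: $33.52 × 0.517 = $17.32984.
32.5% increase: $17.32984 × 1.325 = $22.962038.
Apply the 20% decrease: $22.962038 × 0.8 = $18.3696304 ≈ $18.37.

$18.37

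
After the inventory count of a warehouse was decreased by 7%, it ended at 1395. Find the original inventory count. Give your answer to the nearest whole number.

The overall multiplier applied was 0.93.
So the original inventory count was 1395 ÷ 0.93 = 1500.

1500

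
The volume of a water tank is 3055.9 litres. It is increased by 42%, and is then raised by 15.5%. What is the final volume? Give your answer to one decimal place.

5012.0 litres

Each change multiplies by a factor: 1.42 × 1.155 = 1.6401.
3055.9 × 1.6401 = 5011.98159 ≈ 5012.0.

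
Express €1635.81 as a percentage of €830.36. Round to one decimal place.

€1635.81 ÷ €830.36 ≈ 197.0%.

197.0%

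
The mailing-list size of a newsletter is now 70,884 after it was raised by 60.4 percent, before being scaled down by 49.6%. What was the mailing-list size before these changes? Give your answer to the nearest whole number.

87,683

Undoing the 49.6% decrease: 70,884 ÷ 0.504 ≈ 140642.857143.
Undoing the 60.4% increase: 140642.857143 ÷ 1.604 ≈ 87,683.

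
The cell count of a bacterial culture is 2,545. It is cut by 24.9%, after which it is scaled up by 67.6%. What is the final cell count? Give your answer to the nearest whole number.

After the 24.9% decrease: 2,545 × 0.751 = 1911.295.
67.6% increase: 1911.295 × 1.676 = 3203.33042 ≈ 3,203.

3,203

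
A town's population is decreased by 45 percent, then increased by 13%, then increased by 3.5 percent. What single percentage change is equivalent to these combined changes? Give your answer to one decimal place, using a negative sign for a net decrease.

A 45% decrease multiplies by 0.55.
Then a 13% increase: 0.55 × 1.13 = 0.6215.
Then a 3.5% increase: 0.6215 × 1.035 = 0.6432525.
Overall factor 0.6432525, i.e. -35.7%.

-35.7%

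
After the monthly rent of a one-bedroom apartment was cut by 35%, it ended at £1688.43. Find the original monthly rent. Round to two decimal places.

The overall multiplier applied was 0.65.
So the original monthly rent was £1688.43 ÷ 0.65 ≈ £2597.58.

£2597.58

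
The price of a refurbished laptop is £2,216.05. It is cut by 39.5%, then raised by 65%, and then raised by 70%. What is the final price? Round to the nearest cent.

£3,760.69

Each change multiplies by a factor: 0.605 × 1.65 × 1.7 = 1.697025.
£2,216.05 × 1.697025 = £3760.69225125 ≈ £3,760.69.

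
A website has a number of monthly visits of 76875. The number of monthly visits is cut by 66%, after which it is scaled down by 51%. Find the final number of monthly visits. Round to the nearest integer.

Each change multiplies by a factor: 0.34 × 0.49 = 0.1666.
76875 × 0.1666 = 12807.375 ≈ 12807.

12807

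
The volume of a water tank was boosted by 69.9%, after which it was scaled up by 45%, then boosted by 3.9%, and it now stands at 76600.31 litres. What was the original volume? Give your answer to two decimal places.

29926.34 litres

The overall multiplier applied was 1.699 × 1.45 × 1.039 = 2.55962845.
So the original volume was 76600.31 ÷ 2.55962845 ≈ 29926.34 litres.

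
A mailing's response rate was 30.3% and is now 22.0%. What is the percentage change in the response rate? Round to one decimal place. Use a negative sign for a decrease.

The change is 22.0 − 30.3 = -8.3 percentage points.
Relative to the original 30.3%, that is -8.3 ÷ 30.3 ≈ -27.4%.

-27.4%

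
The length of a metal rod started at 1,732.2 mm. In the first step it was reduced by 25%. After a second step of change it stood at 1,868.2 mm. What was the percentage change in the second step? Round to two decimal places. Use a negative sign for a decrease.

43.80%

After the first step: 1,732.2 × 0.75 = 1299.15.
Second-step multiplier: 1,868.2 ÷ 1299.15 ≈ 1.438017.
That is a change of 43.80%.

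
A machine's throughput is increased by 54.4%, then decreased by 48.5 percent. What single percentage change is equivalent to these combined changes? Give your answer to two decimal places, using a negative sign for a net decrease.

-20.48%

A 54.4% increase multiplies by 1.544.
Then a 48.5% decrease: 1.544 × 0.515 = 0.79516.
Overall factor 0.79516, i.e. -20.48%.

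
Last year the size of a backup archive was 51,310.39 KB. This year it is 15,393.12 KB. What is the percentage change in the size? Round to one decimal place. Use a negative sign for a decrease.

-70.0%

Change: 15,393.12 − 51,310.39 = -35,917.27.
Relative to the original: -35,917.27 ÷ 51,310.39 ≈ -70.0%.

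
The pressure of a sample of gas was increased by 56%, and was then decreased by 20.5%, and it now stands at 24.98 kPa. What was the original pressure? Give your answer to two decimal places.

Undoing the 20.5% decrease: 24.98 ÷ 0.795 ≈ 31.421384.
Undoing the 56% increase: 31.421384 ÷ 1.56 ≈ 20.14 kPa.

20.14 kPa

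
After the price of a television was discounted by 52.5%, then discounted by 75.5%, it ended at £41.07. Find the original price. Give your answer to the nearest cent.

Undoing the 75.5% decrease: £41.07 ÷ 0.245 ≈ £167.632653.
Undoing the 52.5% decrease: £167.632653 ÷ 0.475 ≈ £352.91.

£352.91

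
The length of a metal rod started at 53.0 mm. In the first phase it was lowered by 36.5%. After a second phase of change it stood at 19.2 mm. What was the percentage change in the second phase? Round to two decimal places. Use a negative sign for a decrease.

-42.95%

After the first phase: 53.0 × 0.635 = 33.655.
Second-phase multiplier: 19.2 ÷ 33.655 ≈ 0.570495.
That is a change of -42.95%.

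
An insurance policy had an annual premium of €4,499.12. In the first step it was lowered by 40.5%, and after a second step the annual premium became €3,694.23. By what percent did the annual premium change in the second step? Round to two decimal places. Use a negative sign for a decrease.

38.00%

After the first step: €4,499.12 × 0.595 = €2676.9764.
Second-step multiplier: €3,694.23 ÷ €2676.9764 ≈ 1.380001.
That is a change of 38.00%.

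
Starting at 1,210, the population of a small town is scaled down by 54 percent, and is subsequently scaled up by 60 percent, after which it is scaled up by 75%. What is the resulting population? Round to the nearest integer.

1,558

Each change multiplies by a factor: 0.46 × 1.6 × 1.75 = 1.288.
1,210 × 1.288 = 1558.48 ≈ 1,558.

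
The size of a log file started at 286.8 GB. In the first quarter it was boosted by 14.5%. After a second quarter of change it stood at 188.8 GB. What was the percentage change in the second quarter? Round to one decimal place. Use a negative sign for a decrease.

After the first quarter: 286.8 × 1.145 = 328.386.
Second-quarter multiplier: 188.8 ÷ 328.386 ≈ 0.57493.
That is a change of -42.5%.

-42.5%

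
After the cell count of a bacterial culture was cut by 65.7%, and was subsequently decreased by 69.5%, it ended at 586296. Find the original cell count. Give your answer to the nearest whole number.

5604321

Undoing the 69.5% decrease: 586296 ÷ 0.305 ≈ 1922281.967213.
Undoing the 65.7% decrease: 1922281.967213 ÷ 0.343 ≈ 5604321.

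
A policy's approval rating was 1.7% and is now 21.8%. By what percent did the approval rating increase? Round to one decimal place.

1182.4%

The change is 21.8 − 1.7 = 20.1 percentage points.
Relative to the original 1.7%, that is 20.1 ÷ 1.7 ≈ 1182.4%.
So the approval rating rose by 1182.4%.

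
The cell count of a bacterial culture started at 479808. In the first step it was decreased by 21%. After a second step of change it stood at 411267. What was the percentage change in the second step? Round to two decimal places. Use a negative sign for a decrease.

After the first step: 479808 × 0.79 = 379048.32.
Second-step multiplier: 411267 ÷ 379048.32 ≈ 1.084999.
That is a change of 8.50%.

8.50%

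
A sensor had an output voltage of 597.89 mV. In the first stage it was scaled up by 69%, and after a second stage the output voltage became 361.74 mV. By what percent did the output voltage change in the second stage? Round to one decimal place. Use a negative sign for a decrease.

After the first stage: 597.89 × 1.69 = 1010.4341.
Second-stage multiplier: 361.74 ÷ 1010.4341 ≈ 0.358.
That is a change of -64.2%.

-64.2%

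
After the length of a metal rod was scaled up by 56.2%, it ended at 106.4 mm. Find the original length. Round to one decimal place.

68.1 mm

The overall multiplier applied was 1.562.
So the original length was 106.4 ÷ 1.562 ≈ 68.1 mm.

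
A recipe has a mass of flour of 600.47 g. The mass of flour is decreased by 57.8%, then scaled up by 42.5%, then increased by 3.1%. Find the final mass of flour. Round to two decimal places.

372.29 g

Apply the 57.8% decrease: 600.47 × 0.422 = 253.39834.
After the 42.5% increase: 253.39834 × 1.425 = 361.0926345.
Apply the 3.1% increase: 361.0926345 × 1.031 = 372.2865061695 ≈ 372.29.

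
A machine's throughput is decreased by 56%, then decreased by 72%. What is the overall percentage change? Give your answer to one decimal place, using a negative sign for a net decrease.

-87.7%

A 56% decrease multiplies by 0.44.
Then a 72% decrease: 0.44 × 0.28 = 0.1232.
Overall factor 0.1232, i.e. -87.7%.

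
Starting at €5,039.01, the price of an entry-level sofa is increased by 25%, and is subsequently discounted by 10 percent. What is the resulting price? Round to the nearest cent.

After the 25% increase: €5,039.01 × 1.25 = €6298.7625.
Apply the 10% decrease: €6298.7625 × 0.9 = €5668.88625 ≈ €5,668.89.

€5,668.89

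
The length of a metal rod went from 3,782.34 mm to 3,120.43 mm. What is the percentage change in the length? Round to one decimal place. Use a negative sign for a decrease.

-17.5%

Change: 3,120.43 − 3,782.34 = -661.91.
Relative to the original: -661.91 ÷ 3,782.34 ≈ -17.5%.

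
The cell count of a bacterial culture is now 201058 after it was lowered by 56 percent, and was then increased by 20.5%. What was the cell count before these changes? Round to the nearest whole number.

The overall multiplier applied was 0.44 × 1.205 = 0.5302.
So the original cell count was 201058 ÷ 0.5302 ≈ 379212.

379212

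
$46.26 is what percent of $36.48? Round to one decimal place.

126.8%

$46.26 ÷ $36.48 ≈ 126.8%.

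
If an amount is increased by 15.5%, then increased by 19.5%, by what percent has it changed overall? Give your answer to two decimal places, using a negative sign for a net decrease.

38.02%

The combined multiplier is 1.155 × 1.195 = 1.380225.
That corresponds to an increase of 38.02%.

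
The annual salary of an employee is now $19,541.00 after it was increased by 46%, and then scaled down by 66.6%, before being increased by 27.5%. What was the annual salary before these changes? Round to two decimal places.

Undoing the 27.5% increase: $19,541.00 ÷ 1.275 ≈ $15326.27451.
Undoing the 66.6% decrease: $15326.27451 ÷ 0.334 ≈ $45887.049431.
Undoing the 46% increase: $45887.049431 ÷ 1.46 ≈ $31,429.49.

$31,429.49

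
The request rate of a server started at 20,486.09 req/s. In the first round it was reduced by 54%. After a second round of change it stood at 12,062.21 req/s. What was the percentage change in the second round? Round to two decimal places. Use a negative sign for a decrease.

28.00%

After the first round: 20,486.09 × 0.46 = 9423.6014.
Second-round multiplier: 12,062.21 ÷ 9423.6014 ≈ 1.28.
That is a change of 28.00%.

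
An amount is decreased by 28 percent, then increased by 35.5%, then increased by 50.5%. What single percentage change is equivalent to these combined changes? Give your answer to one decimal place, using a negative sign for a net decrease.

46.8%

The combined multiplier is 0.72 × 1.355 × 1.505 = 1.468278.
That corresponds to an increase of 46.8%.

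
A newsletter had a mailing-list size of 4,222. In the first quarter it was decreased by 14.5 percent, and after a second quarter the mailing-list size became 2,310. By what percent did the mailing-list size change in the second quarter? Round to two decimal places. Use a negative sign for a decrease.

-36.01%

After the first quarter: 4,222 × 0.855 = 3609.81.
Second-quarter multiplier: 2,310 ÷ 3609.81 ≈ 0.639923.
That is a change of -36.01%.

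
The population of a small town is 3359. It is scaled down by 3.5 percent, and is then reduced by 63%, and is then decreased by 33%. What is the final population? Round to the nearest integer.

After the 3.5% decrease: 3359 × 0.965 = 3241.435.
63% decrease: 3241.435 × 0.37 = 1199.33095.
33% decrease: 1199.33095 × 0.67 = 803.5517365 ≈ 804.

804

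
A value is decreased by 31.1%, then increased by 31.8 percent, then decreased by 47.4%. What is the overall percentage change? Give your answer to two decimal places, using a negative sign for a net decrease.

The combined multiplier is 0.689 × 1.318 × 0.526 = 0.477661652.
That corresponds to a decrease of 52.23%.

-52.23%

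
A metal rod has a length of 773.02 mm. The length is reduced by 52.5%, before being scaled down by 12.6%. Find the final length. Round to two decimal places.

Each change multiplies by a factor: 0.475 × 0.874 = 0.41515.
773.02 × 0.41515 = 320.919253 ≈ 320.92.

320.92 mm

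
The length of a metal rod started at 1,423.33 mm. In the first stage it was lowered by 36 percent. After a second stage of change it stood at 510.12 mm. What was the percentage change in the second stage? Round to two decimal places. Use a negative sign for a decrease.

After the first stage: 1,423.33 × 0.64 = 910.9312.
Second-stage multiplier: 510.12 ÷ 910.9312 ≈ 0.559998.
That is a change of -44.00%.

-44.00%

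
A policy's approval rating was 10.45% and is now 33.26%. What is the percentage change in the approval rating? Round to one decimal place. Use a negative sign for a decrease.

218.3%

The change is 33.26 − 10.45 = 22.81 percentage points.
Relative to the original 10.45%, that is 22.81 ÷ 10.45 ≈ 218.3%.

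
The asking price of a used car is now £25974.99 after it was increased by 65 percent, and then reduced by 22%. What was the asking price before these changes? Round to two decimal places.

Undoing the 22% decrease: £25974.99 ÷ 0.78 ≈ £33301.269231.
Undoing the 65% increase: £33301.269231 ÷ 1.65 ≈ £20182.59.

£20182.59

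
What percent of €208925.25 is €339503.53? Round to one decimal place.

€339503.53 ÷ €208925.25 ≈ 162.5%.

162.5%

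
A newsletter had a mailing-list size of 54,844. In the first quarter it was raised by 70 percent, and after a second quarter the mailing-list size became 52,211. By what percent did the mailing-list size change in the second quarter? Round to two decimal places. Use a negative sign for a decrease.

After the first quarter: 54,844 × 1.7 = 93234.8.
Second-quarter multiplier: 52,211 ÷ 93234.8 ≈ 0.559995.
That is a change of -44.00%.

-44.00%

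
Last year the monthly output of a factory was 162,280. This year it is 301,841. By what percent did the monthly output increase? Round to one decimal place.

86.0%

Change: 301,841 − 162,280 = 139,561.
Relative to the original: 139,561 ÷ 162,280 ≈ 86.0%.
So the monthly output increased by 86.0%.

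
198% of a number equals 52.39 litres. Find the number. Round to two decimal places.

26.46 litres

52.39 litres ÷ 1.98 ≈ 26.46 litres.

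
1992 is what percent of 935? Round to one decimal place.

1992 ÷ 935 ≈ 213.0%.

213.0%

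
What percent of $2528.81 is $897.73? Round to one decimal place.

$897.73 ÷ $2528.81 ≈ 35.5%.

35.5%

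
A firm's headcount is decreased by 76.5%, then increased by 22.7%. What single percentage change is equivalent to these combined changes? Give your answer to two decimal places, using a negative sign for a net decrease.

A 76.5% decrease multiplies by 0.235.
Then a 22.7% increase: 0.235 × 1.227 = 0.288345.
Overall factor 0.288345, i.e. -71.17%.

-71.17%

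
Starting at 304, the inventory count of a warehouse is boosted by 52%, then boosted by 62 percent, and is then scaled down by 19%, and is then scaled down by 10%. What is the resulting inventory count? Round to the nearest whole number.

52% increase: 304 × 1.52 = 462.08.
Apply the 62% increase: 462.08 × 1.62 = 748.5696.
19% decrease: 748.5696 × 0.81 = 606.341376.
10% decrease: 606.341376 × 0.9 = 545.7072384 ≈ 546.

546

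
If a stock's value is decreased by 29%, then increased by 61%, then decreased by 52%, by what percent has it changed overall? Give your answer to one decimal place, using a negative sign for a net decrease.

The combined multiplier is 0.71 × 1.61 × 0.48 = 0.548688.
That corresponds to a decrease of 45.1%.

-45.1%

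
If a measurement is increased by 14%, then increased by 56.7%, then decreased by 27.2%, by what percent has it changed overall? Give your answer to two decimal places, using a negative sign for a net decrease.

The combined multiplier is 1.14 × 1.567 × 0.728 = 1.30048464.
That corresponds to an increase of 30.05%.

30.05%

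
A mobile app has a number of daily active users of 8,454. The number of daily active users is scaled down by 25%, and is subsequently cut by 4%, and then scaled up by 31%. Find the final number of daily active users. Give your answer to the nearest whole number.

7,974

Apply the 25% decrease: 8,454 × 0.75 = 6340.5.
Apply the 4% decrease: 6340.5 × 0.96 = 6086.88.
After the 31% increase: 6086.88 × 1.31 = 7973.8128 ≈ 7,974.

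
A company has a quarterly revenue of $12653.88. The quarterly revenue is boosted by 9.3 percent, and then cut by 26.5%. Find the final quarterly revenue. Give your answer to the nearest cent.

$10165.56

9.3% increase: $12653.88 × 1.093 = $13830.69084.
26.5% decrease: $13830.69084 × 0.735 = $10165.5577674 ≈ $10165.56.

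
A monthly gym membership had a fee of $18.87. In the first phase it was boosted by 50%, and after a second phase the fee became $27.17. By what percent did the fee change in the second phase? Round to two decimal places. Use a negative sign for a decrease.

-4.01%

After the first phase: $18.87 × 1.5 = $28.305.
Second-phase multiplier: $27.17 ÷ $28.305 ≈ 0.959901.
That is a change of -4.01%.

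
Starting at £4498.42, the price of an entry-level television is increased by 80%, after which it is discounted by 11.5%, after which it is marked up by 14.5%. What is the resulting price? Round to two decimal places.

£8205.05

Each change multiplies by a factor: 1.8 × 0.885 × 1.145 = 1.823985.
£4498.42 × 1.823985 = £8205.0506037 ≈ £8205.05.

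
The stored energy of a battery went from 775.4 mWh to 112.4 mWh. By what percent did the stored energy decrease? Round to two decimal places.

Change: 112.4 − 775.4 = -663.0.
Relative to the original: -663.0 ÷ 775.4 ≈ -85.50%.
So the stored energy decreased by 85.50%.

85.50%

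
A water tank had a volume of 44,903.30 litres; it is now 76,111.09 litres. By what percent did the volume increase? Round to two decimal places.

Change: 76,111.09 − 44,903.30 = 31,207.79.
Relative to the original: 31,207.79 ÷ 44,903.30 ≈ 69.50%.
So the volume increased by 69.50%.

69.50%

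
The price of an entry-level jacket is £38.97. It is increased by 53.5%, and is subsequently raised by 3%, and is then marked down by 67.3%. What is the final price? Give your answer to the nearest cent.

Each change multiplies by a factor: 1.535 × 1.03 × 0.327 = 0.51700335.
£38.97 × 0.51700335 = £20.1476205495 ≈ £20.15.

£20.15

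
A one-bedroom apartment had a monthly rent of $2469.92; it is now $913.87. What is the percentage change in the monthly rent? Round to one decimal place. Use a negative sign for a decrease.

Change: $913.87 − $2469.92 = -$1556.05.
Relative to the original: -$1556.05 ÷ $2469.92 ≈ -63.0%.

-63.0%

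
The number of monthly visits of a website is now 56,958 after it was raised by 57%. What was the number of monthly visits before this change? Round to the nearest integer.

The overall multiplier applied was 1.57.
So the original number of monthly visits was 56,958 ÷ 1.57 ≈ 36,279.

36,279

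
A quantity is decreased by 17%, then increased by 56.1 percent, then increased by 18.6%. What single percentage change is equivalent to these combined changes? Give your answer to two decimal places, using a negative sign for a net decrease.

A 17% decrease multiplies by 0.83.
Then a 56.1% increase: 0.83 × 1.561 = 1.29563.
Then an 18.6% increase: 1.29563 × 1.186 = 1.53661718.
Overall factor 1.53661718, i.e. 53.66%.

53.66%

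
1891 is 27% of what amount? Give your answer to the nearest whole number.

7004

1891 ÷ 0.27 ≈ 7004.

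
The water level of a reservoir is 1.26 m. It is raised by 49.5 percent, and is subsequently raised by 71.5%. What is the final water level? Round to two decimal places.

3.23 m

Each change multiplies by a factor: 1.495 × 1.715 = 2.563925.
1.26 × 2.563925 = 3.2305455 ≈ 3.23.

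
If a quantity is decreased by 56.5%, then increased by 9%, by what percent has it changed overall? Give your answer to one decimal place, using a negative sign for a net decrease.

A 56.5% decrease multiplies by 0.435.
Then a 9% increase: 0.435 × 1.09 = 0.47415.
Overall factor 0.47415, i.e. -52.6%.

-52.6%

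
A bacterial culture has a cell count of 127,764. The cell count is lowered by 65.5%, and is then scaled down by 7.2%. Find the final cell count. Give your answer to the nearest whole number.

65.5% decrease: 127,764 × 0.345 = 44078.58.
Apply the 7.2% decrease: 44078.58 × 0.928 = 40904.92224 ≈ 40,905.

40,905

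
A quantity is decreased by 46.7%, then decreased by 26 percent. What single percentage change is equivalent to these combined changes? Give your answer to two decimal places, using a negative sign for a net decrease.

A 46.7% decrease multiplies by 0.533.
Then a 26% decrease: 0.533 × 0.74 = 0.39442.
Overall factor 0.39442, i.e. -60.56%.

-60.56%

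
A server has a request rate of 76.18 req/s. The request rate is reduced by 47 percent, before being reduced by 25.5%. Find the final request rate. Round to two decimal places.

30.08 req/s

47% decrease: 76.18 × 0.53 = 40.3754.
25.5% decrease: 40.3754 × 0.745 = 30.079673 ≈ 30.08.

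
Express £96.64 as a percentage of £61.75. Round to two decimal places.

156.50%

£96.64 ÷ £61.75 ≈ 156.50%.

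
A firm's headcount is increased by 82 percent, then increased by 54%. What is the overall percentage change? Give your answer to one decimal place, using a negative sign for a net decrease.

180.3%

An 82% increase multiplies by 1.82.
Then a 54% increase: 1.82 × 1.54 = 2.8028.
Overall factor 2.8028, i.e. 180.3%.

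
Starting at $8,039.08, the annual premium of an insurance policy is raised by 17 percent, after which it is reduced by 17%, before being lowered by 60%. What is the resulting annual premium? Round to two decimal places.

17% increase: $8,039.08 × 1.17 = $9405.7236.
After the 17% decrease: $9405.7236 × 0.83 = $7806.750588.
60% decrease: $7806.750588 × 0.4 = $3122.7002352 ≈ $3,122.70.

$3,122.70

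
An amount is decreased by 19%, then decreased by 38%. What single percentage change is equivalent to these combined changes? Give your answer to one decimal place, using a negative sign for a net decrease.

A 19% decrease multiplies by 0.81.
Then a 38% decrease: 0.81 × 0.62 = 0.5022.
Overall factor 0.5022, i.e. -49.8%.

-49.8%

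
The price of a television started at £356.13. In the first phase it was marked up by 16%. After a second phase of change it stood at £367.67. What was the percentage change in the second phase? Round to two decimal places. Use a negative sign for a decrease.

After the first phase: £356.13 × 1.16 = £413.1108.
Second-phase multiplier: £367.67 ÷ £413.1108 ≈ 0.890003.
That is a change of -11.00%.

-11.00%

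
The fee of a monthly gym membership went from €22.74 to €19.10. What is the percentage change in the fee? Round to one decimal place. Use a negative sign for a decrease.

-16.0%

Change: €19.10 − €22.74 = -€3.64.
Relative to the original: -€3.64 ÷ €22.74 ≈ -16.0%.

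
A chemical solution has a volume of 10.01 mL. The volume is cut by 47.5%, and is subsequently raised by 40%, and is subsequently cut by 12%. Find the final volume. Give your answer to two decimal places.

6.47 mL

Each change multiplies by a factor: 0.525 × 1.4 × 0.88 = 0.6468.
10.01 × 0.6468 = 6.474468 ≈ 6.47.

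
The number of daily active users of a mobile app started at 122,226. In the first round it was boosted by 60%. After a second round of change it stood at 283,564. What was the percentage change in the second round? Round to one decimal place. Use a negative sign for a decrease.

After the first round: 122,226 × 1.6 = 195561.6.
Second-round multiplier: 283,564 ÷ 195561.6 ≈ 1.45.
That is a change of 45.0%.

45.0%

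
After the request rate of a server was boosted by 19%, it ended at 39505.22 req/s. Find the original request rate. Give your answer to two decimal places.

The overall multiplier applied was 1.19.
So the original request rate was 39505.22 ÷ 1.19 ≈ 33197.66 req/s.

33197.66 req/s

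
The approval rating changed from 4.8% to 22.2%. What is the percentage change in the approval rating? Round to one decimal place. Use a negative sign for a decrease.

The change is 22.2 − 4.8 = 17.4 percentage points.
Relative to the original 4.8%, that is 17.4 ÷ 4.8 = 362.5%.

362.5%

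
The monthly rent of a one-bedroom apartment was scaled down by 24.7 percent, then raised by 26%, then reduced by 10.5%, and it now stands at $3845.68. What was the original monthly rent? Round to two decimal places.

$4528.82

The overall multiplier applied was 0.753 × 1.26 × 0.895 = 0.8491581.
So the original monthly rent was $3845.68 ÷ 0.8491581 ≈ $4528.82.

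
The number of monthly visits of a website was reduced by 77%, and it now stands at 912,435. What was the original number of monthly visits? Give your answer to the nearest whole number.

The overall multiplier applied was 0.23.
So the original number of monthly visits was 912,435 ÷ 0.23 ≈ 3,967,109.

3,967,109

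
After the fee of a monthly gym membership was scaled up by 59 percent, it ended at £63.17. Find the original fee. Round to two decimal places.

£39.73

The overall multiplier applied was 1.59.
So the original fee was £63.17 ÷ 1.59 ≈ £39.73.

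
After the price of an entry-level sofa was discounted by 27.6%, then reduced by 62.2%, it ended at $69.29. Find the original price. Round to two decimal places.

$253.19

Undoing the 62.2% decrease: $69.29 ÷ 0.378 ≈ $183.306878.
Undoing the 27.6% decrease: $183.306878 ÷ 0.724 ≈ $253.19.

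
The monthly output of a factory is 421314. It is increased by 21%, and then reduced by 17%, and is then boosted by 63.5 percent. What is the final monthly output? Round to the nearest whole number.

Each change multiplies by a factor: 1.21 × 0.83 × 1.635 = 1.6420305.
421314 × 1.6420305 = 691810.438077 ≈ 691810.

691810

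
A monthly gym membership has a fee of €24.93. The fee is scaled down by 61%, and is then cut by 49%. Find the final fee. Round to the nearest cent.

€4.96

After the 61% decrease: €24.93 × 0.39 = €9.7227.
49% decrease: €9.7227 × 0.51 = €4.958577 ≈ €4.96.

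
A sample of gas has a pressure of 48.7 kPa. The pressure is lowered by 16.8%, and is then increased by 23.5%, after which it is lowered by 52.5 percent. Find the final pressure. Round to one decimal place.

After the 16.8% decrease: 48.7 × 0.832 = 40.5184.
Apply the 23.5% increase: 40.5184 × 1.235 = 50.040224.
After the 52.5% decrease: 50.040224 × 0.475 = 23.7691064 ≈ 23.8.

23.8 kPa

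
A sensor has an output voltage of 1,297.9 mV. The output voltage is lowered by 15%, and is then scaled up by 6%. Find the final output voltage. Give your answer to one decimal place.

Apply the 15% decrease: 1,297.9 × 0.85 = 1103.215.
After the 6% increase: 1103.215 × 1.06 = 1169.4079 ≈ 1,169.4.

1,169.4 mV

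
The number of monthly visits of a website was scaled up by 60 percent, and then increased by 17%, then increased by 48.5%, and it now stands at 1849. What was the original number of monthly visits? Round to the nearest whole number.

665

The overall multiplier applied was 1.6 × 1.17 × 1.485 = 2.77992.
So the original number of monthly visits was 1849 ÷ 2.77992 ≈ 665.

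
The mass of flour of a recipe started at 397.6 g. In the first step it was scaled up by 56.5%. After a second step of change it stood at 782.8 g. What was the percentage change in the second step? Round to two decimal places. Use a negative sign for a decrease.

25.80%

After the first step: 397.6 × 1.565 = 622.244.
Second-step multiplier: 782.8 ÷ 622.244 ≈ 1.258027.
That is a change of 25.80%.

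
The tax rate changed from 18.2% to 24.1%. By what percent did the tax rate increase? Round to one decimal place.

32.4%

The change is 24.1 − 18.2 = 5.9 percentage points.
Relative to the original 18.2%, that is 5.9 ÷ 18.2 ≈ 32.4%.
So the tax rate rose by 32.4%.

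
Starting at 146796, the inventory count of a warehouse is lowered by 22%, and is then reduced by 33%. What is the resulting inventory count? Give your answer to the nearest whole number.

After the 22% decrease: 146796 × 0.78 = 114500.88.
After the 33% decrease: 114500.88 × 0.67 = 76715.5896 ≈ 76716.

76716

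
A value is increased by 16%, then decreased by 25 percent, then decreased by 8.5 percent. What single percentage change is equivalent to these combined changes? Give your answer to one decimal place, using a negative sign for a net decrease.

-20.4%

The combined multiplier is 1.16 × 0.75 × 0.915 = 0.79605.
That corresponds to a decrease of 20.4%.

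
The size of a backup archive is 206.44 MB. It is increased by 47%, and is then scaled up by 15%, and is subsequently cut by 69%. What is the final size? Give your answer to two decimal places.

108.19 MB

47% increase: 206.44 × 1.47 = 303.4668.
After the 15% increase: 303.4668 × 1.15 = 348.98682.
Apply the 69% decrease: 348.98682 × 0.31 = 108.1859142 ≈ 108.19.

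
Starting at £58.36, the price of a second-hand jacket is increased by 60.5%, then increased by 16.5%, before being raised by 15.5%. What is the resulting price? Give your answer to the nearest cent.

Each change multiplies by a factor: 1.605 × 1.165 × 1.155 = 2.159647875.
£58.36 × 2.159647875 = £126.037049985 ≈ £126.04.

£126.04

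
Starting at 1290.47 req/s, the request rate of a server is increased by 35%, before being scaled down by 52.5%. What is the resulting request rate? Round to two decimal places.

Each change multiplies by a factor: 1.35 × 0.475 = 0.64125.
1290.47 × 0.64125 = 827.5138875 ≈ 827.51.

827.51 req/s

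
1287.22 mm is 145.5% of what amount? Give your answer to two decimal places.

1287.22 mm ÷ 1.455 ≈ 884.69 mm.

884.69 mm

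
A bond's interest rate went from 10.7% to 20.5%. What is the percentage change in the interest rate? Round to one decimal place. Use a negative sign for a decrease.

91.6%

The change is 20.5 − 10.7 = 9.8 percentage points.
Relative to the original 10.7%, that is 9.8 ÷ 10.7 ≈ 91.6%.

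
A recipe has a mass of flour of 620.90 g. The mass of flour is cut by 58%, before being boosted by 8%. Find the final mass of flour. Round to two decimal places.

281.64 g

After the 58% decrease: 620.90 × 0.42 = 260.778.
8% increase: 260.778 × 1.08 = 281.64024 ≈ 281.64.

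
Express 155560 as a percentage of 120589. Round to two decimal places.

155560 ÷ 120589 ≈ 129.00%.

129.00%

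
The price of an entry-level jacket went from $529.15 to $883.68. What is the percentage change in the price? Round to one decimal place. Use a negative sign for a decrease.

67.0%

Change: $883.68 − $529.15 = $354.53.
Relative to the original: $354.53 ÷ $529.15 ≈ 67.0%.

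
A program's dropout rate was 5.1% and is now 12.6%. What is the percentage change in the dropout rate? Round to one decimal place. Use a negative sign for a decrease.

147.1%

The change is 12.6 − 5.1 = 7.5 percentage points.
Relative to the original 5.1%, that is 7.5 ÷ 5.1 ≈ 147.1%.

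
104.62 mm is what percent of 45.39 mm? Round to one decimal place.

104.62 mm ÷ 45.39 mm ≈ 230.5%.

230.5%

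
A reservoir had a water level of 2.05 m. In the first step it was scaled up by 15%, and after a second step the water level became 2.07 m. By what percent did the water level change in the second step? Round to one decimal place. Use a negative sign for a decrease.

After the first step: 2.05 × 1.15 = 2.3575.
Second-step multiplier: 2.07 ÷ 2.3575 ≈ 0.87805.
That is a change of -12.2%.

-12.2%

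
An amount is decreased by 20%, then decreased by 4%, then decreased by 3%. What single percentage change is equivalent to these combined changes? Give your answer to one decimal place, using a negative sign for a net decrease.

-25.5%

A 20% decrease multiplies by 0.8.
Then a 4% decrease: 0.8 × 0.96 = 0.768.
Then a 3% decrease: 0.768 × 0.97 = 0.74496.
Overall factor 0.74496, i.e. -25.5%.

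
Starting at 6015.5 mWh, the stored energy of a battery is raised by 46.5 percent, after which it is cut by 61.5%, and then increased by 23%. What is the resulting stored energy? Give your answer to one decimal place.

Each change multiplies by a factor: 1.465 × 0.385 × 1.23 = 0.69375075.
6015.5 × 0.69375075 = 4173.257636625 ≈ 4173.3.

4173.3 mWh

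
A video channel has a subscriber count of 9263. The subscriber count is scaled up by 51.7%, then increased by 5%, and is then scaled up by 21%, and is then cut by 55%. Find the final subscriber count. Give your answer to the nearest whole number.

8034

Each change multiplies by a factor: 1.517 × 1.05 × 1.21 × 0.45 = 0.867306825.
9263 × 0.867306825 = 8033.863119975 ≈ 8034.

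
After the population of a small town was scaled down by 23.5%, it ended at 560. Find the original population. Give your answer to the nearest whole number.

The overall multiplier applied was 0.765.
So the original population was 560 ÷ 0.765 ≈ 732.

732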